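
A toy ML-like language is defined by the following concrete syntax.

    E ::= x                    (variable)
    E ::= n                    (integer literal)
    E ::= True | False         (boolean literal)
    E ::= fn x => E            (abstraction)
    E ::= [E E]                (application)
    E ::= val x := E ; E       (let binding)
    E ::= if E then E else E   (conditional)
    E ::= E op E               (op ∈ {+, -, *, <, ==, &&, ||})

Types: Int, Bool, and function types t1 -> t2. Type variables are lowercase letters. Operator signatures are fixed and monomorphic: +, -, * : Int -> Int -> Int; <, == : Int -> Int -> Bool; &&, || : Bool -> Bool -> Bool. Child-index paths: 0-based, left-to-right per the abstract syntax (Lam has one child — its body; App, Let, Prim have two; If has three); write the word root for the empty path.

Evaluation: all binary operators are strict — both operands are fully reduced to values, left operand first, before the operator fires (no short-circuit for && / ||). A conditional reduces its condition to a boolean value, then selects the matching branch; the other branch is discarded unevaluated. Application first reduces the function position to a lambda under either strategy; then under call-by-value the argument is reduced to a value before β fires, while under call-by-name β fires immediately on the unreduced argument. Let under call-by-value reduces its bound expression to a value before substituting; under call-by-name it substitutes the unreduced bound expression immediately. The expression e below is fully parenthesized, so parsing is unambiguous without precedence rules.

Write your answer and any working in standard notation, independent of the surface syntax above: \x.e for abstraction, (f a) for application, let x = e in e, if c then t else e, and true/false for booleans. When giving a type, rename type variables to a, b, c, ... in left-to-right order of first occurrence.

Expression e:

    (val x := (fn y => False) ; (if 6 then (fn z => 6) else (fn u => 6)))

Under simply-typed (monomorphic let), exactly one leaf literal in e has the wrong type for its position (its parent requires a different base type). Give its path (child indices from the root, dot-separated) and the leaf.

Derivation:
\y._ : a -> Bool
let x : a -> Bool
  unify Int ~ Bool
  FAIL: mismatch Int ~ Bool

Answer: 1.0 : 6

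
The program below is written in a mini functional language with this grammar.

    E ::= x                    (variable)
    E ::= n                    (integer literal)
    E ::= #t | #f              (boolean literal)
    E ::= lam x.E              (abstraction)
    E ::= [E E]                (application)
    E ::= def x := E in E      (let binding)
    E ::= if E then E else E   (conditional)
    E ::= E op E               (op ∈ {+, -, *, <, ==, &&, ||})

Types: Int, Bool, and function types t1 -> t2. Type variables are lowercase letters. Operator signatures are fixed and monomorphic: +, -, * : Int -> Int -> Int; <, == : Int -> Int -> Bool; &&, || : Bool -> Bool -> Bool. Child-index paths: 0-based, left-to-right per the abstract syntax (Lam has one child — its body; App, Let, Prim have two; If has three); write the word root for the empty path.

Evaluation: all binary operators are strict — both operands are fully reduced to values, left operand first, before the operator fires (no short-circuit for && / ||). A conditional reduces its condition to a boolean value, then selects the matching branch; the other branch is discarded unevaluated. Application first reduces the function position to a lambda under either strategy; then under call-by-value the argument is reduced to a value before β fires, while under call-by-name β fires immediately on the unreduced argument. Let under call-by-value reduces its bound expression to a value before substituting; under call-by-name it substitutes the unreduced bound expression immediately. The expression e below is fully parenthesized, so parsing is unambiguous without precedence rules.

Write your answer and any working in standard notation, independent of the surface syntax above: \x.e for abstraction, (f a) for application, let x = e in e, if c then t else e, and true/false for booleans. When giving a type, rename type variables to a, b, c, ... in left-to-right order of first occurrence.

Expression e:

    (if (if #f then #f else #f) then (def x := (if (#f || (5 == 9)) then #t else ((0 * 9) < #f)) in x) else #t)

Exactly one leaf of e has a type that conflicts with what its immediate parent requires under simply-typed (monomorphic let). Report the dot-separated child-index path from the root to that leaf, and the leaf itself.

Answer: 1.0.2.1 : false

Trace:
  unify Bool ~ Bool
  unify Bool ~ Bool
  unify Bool ~ Bool
  unify Bool ~ Bool
  unify Int ~ Int
  unify Int ~ Int
  unify Bool ~ Bool
  unify Bool ~ Bool
  unify Int ~ Int
  unify Int ~ Int
  unify Int ~ Int
  unify Bool ~ Int
  FAIL: mismatch Bool ~ Int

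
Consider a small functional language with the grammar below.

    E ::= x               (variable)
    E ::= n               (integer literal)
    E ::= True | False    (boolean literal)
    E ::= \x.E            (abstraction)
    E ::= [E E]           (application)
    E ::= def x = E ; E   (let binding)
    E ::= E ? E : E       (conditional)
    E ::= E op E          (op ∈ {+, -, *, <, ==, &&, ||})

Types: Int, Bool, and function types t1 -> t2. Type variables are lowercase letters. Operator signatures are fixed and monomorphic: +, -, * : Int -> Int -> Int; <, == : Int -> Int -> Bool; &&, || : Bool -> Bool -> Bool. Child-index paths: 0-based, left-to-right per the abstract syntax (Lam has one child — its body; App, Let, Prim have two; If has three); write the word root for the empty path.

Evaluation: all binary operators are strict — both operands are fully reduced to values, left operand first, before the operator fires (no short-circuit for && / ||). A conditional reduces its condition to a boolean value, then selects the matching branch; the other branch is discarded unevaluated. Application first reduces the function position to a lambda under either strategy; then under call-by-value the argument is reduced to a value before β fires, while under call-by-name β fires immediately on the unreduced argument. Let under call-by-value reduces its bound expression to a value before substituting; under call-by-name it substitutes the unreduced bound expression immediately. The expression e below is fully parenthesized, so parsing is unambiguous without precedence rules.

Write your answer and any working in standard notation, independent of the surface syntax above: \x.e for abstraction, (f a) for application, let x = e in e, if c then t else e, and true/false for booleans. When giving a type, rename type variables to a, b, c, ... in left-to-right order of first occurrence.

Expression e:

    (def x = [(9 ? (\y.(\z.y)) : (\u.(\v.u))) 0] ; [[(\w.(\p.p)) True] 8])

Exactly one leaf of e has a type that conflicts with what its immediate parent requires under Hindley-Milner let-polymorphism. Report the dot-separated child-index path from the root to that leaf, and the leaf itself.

Answer: 0.0.0 : 9

Working:
  unify Int ~ Bool
  FAIL: mismatch Int ~ Bool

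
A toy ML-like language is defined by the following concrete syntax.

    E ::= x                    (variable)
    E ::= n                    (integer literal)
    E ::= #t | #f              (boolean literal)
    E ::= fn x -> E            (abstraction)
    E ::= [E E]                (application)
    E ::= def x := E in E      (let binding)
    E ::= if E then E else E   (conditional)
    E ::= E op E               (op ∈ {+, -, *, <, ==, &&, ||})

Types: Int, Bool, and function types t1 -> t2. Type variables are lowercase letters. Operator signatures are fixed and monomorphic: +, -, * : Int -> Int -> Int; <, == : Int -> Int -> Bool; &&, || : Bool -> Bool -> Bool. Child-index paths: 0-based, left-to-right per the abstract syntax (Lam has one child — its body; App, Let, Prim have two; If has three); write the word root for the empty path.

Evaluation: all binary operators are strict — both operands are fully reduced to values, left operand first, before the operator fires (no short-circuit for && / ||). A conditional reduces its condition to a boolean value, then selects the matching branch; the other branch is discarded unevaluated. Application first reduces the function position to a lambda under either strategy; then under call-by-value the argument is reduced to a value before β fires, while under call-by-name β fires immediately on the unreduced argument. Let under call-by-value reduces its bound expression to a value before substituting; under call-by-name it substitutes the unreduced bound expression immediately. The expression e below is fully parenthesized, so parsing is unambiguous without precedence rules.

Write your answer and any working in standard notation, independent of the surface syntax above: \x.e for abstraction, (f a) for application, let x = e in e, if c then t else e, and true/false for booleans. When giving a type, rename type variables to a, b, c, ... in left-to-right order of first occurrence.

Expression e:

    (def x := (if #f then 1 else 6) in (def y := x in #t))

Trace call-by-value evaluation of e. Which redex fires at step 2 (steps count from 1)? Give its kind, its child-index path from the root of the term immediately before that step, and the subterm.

Working:
step 0: (let x = (if false then 1 else 6) in (let y = x in true))
step 1: [if@0] (let x = 6 in (let y = x in true))
step 2: [let@root] (let y = 6 in true)

Answer: let at root : (let x = 6 in (let y = x in true))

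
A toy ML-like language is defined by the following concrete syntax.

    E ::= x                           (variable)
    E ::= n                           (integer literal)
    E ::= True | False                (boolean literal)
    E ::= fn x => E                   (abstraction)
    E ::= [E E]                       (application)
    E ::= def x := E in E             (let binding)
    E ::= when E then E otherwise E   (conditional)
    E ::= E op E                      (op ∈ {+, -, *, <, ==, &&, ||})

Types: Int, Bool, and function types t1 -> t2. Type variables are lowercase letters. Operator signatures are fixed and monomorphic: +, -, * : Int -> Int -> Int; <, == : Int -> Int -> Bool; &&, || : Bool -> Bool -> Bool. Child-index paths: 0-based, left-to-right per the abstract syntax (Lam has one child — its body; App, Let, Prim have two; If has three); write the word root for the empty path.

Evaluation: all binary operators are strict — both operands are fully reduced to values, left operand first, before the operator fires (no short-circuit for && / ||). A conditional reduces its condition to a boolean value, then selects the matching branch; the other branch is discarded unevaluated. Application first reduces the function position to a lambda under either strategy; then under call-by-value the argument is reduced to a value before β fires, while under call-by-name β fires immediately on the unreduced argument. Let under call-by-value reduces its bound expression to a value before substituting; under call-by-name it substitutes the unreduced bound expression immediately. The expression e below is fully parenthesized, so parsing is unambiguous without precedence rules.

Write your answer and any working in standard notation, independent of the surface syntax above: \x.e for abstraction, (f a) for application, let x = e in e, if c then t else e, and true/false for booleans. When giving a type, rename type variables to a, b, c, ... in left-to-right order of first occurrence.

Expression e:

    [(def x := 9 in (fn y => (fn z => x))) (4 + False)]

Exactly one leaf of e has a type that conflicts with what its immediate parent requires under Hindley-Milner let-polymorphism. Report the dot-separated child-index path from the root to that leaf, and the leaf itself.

Derivation:
let x : Int
x : Int
\z._ : b -> Int
\y._ : a -> b -> Int
  unify Int ~ Int
  unify Bool ~ Int
  FAIL: mismatch Bool ~ Int

Answer: 1.1 : false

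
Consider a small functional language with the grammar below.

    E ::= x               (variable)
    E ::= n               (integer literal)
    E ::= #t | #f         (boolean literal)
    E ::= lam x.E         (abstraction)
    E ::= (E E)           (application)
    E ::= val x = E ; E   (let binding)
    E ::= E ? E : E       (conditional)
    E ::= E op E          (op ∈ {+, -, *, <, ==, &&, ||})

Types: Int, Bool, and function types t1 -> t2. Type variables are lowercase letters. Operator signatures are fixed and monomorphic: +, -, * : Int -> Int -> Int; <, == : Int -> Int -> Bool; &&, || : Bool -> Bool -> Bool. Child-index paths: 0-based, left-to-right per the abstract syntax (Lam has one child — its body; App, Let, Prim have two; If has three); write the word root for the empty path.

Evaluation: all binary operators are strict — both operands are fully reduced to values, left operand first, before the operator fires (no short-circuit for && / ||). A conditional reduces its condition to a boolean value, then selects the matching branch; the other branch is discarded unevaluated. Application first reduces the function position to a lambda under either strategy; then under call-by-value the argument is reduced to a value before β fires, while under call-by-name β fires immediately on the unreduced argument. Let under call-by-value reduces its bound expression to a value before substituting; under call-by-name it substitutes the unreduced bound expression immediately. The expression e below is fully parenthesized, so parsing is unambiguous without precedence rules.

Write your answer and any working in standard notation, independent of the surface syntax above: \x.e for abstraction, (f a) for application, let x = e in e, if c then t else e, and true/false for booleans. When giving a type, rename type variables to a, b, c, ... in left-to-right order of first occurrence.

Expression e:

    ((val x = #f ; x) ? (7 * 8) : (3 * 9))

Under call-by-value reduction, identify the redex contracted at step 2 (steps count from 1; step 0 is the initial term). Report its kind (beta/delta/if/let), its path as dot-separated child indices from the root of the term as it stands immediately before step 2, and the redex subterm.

Working:
step 0: (if (let x = false in x) then (7 * 8) else (3 * 9))
step 1: [let@0] (if false then (7 * 8) else (3 * 9))
step 2: [if@root] (3 * 9)

Answer: if at root : (if false then (7 * 8) else (3 * 9))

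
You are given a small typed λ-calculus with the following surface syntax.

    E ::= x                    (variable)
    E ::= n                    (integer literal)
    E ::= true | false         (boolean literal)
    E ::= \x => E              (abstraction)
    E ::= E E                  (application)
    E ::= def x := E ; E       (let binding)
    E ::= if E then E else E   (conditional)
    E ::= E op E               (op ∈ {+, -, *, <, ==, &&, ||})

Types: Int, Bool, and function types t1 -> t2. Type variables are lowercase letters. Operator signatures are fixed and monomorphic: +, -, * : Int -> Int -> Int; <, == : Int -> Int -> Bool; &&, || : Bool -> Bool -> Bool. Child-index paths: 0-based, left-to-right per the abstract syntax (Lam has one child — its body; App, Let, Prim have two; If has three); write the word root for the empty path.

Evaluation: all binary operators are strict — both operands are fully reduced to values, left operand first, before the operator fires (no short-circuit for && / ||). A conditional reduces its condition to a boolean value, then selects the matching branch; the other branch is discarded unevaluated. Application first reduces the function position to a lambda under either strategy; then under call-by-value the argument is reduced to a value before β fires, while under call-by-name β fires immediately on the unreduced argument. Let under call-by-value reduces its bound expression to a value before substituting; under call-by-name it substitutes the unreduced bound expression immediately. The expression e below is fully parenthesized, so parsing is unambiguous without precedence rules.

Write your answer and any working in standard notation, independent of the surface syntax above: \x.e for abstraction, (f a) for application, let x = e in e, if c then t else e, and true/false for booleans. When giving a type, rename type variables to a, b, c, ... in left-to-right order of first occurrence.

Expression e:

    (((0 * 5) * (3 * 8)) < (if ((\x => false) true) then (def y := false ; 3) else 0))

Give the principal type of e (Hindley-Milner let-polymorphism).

Answer: Bool

Trace:
  unify Int ~ Int
  unify Int ~ Int
  unify Int ~ Int
  unify Int ~ Int
  unify Int ~ Int
  unify Int ~ Int
  unify Int ~ Int
\x._ : a -> Bool
  unify a -> Bool ~ Bool -> b
  unify a ~ Bool
  unify Bool ~ b
_ _ : Bool
  unify Bool ~ Bool
let y : Bool
  unify Int ~ Int
  unify Int ~ Int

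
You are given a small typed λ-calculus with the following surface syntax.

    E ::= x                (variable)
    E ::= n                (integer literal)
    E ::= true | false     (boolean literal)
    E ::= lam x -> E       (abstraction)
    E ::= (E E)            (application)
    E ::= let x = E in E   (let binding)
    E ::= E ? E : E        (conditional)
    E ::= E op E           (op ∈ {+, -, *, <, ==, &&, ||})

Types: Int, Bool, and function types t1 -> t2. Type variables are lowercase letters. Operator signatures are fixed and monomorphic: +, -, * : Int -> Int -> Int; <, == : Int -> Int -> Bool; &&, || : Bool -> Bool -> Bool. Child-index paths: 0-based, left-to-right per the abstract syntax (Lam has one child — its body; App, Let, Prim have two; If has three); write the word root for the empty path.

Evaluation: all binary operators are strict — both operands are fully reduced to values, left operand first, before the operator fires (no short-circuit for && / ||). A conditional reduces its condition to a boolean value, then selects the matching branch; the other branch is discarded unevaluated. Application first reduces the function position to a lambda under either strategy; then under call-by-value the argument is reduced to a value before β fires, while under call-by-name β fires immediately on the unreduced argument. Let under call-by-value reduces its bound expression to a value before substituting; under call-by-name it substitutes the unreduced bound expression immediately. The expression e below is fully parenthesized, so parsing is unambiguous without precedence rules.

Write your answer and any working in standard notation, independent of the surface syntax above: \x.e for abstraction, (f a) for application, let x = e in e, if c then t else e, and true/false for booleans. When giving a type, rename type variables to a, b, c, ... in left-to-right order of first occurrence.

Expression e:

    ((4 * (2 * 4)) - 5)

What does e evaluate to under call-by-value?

Answer: 27

Trace:
step 0: ((4 * (2 * 4)) - 5)
step 1: [delta@0.1] ((4 * 8) - 5)
step 2: [delta@0] (32 - 5)
step 3: [delta@root] 27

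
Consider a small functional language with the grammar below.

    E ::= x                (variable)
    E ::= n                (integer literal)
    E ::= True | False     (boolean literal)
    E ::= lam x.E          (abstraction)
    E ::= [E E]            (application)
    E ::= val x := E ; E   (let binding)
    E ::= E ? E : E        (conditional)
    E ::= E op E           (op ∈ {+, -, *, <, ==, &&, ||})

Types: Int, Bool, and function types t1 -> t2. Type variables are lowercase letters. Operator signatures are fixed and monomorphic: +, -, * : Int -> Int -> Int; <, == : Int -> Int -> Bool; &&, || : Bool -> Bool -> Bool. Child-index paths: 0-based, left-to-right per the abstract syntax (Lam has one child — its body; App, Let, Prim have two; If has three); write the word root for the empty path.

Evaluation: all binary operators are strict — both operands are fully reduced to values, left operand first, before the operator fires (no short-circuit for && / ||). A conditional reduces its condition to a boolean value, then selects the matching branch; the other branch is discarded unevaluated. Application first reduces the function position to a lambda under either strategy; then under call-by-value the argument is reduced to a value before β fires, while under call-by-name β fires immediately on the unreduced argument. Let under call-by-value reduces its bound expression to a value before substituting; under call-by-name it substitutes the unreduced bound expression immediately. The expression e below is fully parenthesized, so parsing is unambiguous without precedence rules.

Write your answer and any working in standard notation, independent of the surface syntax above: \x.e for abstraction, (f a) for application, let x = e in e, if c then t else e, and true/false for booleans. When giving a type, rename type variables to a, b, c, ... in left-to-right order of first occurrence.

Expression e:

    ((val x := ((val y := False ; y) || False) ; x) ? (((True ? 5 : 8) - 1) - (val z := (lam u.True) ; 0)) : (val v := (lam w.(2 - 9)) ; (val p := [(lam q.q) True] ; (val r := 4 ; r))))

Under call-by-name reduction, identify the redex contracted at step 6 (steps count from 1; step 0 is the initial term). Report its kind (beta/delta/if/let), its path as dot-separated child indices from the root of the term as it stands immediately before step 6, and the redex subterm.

Answer: let at root : (let p = ((\q.q) true) in (let r = 4 in r))

Trace:
step 0: (if (let x = ((let y = false in y) || false) in x) then (((if true then 5 else 8) - 1) - (let z = (\u.true) in 0)) else (let v = (\w.(2 - 9)) in (let p = ((\q.q) true) in (let r = 4 in r))))
step 1: [let@0] (if ((let y = false in y) || false) then (((if true then 5 else 8) - 1) - (let z = (\u.true) in 0)) else (let v = (\w.(2 - 9)) in (let p = ((\q.q) true) in (let r = 4 in r))))
step 2: [let@0.0] (if (false || false) then (((if true then 5 else 8) - 1) - (let z = (\u.true) in 0)) else (let v = (\w.(2 - 9)) in (let p = ((\q.q) true) in (let r = 4 in r))))
step 3: [delta@0] (if false then (((if true then 5 else 8) - 1) - (let z = (\u.true) in 0)) else (let v = (\w.(2 - 9)) in (let p = ((\q.q) true) in (let r = 4 in r))))
step 4: [if@root] (let v = (\w.(2 - 9)) in (let p = ((\q.q) true) in (let r = 4 in r)))
step 5: [let@root] (let p = ((\q.q) true) in (let r = 4 in r))
step 6: [let@root] (let r = 4 in r)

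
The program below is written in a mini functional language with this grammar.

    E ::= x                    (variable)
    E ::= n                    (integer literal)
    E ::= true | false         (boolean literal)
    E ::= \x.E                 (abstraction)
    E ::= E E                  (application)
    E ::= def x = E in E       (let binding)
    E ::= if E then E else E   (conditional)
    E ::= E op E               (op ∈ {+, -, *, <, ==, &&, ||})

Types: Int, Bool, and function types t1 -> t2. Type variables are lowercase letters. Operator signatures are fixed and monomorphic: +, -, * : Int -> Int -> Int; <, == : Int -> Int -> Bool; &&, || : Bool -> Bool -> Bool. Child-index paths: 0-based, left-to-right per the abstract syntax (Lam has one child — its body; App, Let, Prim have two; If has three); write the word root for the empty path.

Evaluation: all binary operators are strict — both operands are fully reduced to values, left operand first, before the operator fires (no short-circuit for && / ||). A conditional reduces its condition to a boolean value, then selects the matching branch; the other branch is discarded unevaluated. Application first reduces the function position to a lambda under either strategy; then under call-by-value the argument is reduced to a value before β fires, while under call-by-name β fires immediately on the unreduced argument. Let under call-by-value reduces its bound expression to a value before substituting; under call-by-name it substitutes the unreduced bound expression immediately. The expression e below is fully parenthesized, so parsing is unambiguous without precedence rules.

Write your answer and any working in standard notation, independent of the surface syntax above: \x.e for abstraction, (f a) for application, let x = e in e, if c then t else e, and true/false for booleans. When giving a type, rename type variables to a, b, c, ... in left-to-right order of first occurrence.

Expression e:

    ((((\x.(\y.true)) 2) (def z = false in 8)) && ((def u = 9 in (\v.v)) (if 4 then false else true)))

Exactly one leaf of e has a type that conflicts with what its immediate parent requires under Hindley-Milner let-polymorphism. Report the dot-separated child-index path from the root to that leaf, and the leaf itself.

Answer: 1.1.0 : 4

Trace:
\y._ : b -> Bool
\x._ : a -> b -> Bool
  unify a -> b -> Bool ~ Int -> c
  unify a ~ Int
  unify b -> Bool ~ c
_ _ : b -> Bool
let z : Bool
  unify b -> Bool ~ Int -> d
  unify b ~ Int
  unify Bool ~ d
_ _ : Bool
  unify Bool ~ Bool
let u : Int
v : e
\v._ : e -> e
  unify Int ~ Bool
  FAIL: mismatch Int ~ Bool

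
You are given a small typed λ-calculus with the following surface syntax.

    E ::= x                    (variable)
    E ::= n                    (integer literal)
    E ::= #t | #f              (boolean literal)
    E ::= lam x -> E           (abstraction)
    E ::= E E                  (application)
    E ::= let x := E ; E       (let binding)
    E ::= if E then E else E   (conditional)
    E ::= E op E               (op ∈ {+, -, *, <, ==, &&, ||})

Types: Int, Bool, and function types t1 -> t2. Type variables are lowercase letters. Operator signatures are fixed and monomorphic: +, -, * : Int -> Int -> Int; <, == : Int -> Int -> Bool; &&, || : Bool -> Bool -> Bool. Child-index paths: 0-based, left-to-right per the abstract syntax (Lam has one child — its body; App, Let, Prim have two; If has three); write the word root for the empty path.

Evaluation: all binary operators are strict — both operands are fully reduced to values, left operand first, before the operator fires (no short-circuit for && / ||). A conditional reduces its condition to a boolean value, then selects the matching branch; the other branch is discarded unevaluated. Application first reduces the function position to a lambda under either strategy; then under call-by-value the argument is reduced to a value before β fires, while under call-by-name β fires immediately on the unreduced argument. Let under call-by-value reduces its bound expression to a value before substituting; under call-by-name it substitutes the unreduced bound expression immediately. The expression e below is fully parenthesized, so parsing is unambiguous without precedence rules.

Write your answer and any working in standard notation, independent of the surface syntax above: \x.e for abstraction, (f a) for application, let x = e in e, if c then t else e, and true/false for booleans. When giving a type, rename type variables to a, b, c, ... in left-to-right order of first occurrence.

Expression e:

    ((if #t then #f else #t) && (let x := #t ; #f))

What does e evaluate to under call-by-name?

Answer: false

Working:
step 0: ((if true then false else true) && (let x = true in false))
step 1: [if@0] (false && (let x = true in false))
step 2: [let@1] (false && false)
step 3: [delta@root] false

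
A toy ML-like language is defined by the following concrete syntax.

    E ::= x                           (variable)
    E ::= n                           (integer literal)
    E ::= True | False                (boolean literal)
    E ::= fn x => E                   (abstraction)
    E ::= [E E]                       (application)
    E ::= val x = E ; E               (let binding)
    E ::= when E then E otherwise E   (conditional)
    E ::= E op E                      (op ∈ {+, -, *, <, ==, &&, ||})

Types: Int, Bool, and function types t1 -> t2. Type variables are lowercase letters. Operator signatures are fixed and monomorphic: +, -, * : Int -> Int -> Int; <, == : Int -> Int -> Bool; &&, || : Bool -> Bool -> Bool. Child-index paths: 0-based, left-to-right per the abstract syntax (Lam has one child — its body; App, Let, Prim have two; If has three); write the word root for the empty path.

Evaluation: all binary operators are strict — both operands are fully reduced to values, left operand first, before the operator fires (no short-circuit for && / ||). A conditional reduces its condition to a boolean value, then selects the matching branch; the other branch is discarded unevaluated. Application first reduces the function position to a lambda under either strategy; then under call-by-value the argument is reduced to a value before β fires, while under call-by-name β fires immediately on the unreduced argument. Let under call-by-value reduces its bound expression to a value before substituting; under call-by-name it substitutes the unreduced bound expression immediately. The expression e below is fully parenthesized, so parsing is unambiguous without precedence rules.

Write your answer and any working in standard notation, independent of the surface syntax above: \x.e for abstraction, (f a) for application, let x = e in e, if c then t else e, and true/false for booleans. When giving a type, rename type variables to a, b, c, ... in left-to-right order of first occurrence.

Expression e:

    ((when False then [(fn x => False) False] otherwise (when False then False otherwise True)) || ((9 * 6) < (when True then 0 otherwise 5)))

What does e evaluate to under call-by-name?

Derivation:
step 0: ((if false then ((\x.false) false) else (if false then false else true)) || ((9 * 6) < (if true then 0 else 5)))
step 1: [if@0] ((if false then false else true) || ((9 * 6) < (if true then 0 else 5)))
step 2: [if@0] (true || ((9 * 6) < (if true then 0 else 5)))
step 3: [delta@1.0] (true || (54 < (if true then 0 else 5)))
step 4: [if@1.1] (true || (54 < 0))
step 5: [delta@1] (true || false)
step 6: [delta@root] true

Answer: true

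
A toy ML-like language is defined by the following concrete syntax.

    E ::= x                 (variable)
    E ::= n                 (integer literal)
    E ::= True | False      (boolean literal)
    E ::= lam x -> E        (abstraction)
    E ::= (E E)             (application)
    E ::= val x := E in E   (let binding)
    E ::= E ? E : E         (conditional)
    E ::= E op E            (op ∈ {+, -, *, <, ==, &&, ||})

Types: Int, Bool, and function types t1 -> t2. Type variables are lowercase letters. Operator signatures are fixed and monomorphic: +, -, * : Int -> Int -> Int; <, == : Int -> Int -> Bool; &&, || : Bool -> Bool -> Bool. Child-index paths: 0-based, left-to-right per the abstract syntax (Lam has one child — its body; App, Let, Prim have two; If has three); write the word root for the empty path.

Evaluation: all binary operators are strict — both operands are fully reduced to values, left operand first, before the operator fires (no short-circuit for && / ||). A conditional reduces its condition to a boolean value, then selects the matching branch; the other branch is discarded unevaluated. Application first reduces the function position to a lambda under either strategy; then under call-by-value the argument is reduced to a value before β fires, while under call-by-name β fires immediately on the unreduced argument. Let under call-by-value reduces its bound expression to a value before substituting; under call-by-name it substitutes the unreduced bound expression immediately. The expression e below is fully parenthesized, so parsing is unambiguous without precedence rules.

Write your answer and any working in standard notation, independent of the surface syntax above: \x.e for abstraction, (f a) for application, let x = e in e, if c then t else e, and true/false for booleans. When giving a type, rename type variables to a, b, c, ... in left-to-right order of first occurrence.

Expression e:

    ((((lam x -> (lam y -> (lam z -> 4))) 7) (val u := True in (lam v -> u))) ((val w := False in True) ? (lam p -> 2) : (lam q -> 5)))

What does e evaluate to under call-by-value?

Working:
step 0: ((((\x.(\y.(\z.4))) 7) (let u = true in (\v.u))) (if (let w = false in true) then (\p.2) else (\q.5)))
step 1: [beta@0.0] (((\y.(\z.4)) (let u = true in (\v.u))) (if (let w = false in true) then (\p.2) else (\q.5)))
step 2: [let@0.1] (((\y.(\z.4)) (\v.true)) (if (let w = false in true) then (\p.2) else (\q.5)))
step 3: [beta@0] ((\z.4) (if (let w = false in true) then (\p.2) else (\q.5)))
step 4: [let@1.0] ((\z.4) (if true then (\p.2) else (\q.5)))
step 5: [if@1] ((\z.4) (\p.2))
step 6: [beta@root] 4

Answer: 4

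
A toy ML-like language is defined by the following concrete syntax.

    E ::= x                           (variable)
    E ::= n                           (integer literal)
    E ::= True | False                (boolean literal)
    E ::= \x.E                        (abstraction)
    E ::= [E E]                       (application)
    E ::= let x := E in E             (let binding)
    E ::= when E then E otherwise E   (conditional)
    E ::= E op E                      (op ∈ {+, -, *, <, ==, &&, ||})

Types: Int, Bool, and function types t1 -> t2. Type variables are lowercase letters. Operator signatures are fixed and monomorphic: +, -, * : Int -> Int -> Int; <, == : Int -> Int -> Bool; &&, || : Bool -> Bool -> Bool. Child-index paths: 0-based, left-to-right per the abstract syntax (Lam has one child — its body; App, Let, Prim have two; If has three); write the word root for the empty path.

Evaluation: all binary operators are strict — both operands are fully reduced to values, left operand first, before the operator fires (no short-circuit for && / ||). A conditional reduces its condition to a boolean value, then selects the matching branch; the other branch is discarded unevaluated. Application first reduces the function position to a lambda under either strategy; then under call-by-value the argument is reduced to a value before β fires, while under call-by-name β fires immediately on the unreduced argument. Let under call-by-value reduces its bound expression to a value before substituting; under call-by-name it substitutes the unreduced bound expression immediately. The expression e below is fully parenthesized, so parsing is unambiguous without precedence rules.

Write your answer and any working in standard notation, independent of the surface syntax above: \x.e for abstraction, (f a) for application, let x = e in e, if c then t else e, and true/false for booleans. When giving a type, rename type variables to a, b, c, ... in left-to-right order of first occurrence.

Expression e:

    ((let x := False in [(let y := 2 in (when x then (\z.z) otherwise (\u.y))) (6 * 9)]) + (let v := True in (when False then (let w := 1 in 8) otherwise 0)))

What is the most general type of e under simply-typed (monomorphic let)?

Working:
let x : Bool
let y : Int
x : Bool
  unify Bool ~ Bool
z : a
\z._ : a -> a
y : Int
\u._ : b -> Int
  unify a -> a ~ b -> Int
  unify a ~ b
  unify b ~ Int
  unify Int ~ Int
  unify Int ~ Int
  unify Int -> Int ~ Int -> c
  unify Int ~ Int
  unify Int ~ c
_ _ : Int
  unify Int ~ Int
let v : Bool
  unify Bool ~ Bool
let w : Int
  unify Int ~ Int
  unify Int ~ Int

Answer: Int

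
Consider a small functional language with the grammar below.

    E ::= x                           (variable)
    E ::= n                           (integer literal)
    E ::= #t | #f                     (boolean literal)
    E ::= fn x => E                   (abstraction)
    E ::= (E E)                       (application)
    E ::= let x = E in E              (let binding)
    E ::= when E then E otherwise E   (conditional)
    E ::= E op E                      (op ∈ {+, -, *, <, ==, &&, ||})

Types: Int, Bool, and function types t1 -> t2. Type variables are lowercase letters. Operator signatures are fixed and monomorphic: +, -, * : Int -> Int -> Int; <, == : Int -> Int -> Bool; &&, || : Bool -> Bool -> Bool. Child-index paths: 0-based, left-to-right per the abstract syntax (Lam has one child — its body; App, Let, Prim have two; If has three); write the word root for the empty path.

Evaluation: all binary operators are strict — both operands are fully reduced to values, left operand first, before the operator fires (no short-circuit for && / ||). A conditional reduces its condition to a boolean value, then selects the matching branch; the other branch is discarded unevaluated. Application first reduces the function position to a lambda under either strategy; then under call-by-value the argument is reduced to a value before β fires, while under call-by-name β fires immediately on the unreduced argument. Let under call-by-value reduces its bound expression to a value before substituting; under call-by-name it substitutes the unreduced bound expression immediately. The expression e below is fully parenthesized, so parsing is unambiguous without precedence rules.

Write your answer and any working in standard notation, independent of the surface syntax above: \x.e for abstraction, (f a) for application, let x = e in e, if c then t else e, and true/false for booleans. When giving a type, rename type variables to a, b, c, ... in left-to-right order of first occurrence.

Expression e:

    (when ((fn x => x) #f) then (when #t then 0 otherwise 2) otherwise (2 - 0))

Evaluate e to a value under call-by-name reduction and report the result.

Trace:
step 0: (if ((\x.x) false) then (if true then 0 else 2) else (2 - 0))
step 1: [beta@0] (if false then (if true then 0 else 2) else (2 - 0))
step 2: [if@root] (2 - 0)
step 3: [delta@root] 2

Answer: 2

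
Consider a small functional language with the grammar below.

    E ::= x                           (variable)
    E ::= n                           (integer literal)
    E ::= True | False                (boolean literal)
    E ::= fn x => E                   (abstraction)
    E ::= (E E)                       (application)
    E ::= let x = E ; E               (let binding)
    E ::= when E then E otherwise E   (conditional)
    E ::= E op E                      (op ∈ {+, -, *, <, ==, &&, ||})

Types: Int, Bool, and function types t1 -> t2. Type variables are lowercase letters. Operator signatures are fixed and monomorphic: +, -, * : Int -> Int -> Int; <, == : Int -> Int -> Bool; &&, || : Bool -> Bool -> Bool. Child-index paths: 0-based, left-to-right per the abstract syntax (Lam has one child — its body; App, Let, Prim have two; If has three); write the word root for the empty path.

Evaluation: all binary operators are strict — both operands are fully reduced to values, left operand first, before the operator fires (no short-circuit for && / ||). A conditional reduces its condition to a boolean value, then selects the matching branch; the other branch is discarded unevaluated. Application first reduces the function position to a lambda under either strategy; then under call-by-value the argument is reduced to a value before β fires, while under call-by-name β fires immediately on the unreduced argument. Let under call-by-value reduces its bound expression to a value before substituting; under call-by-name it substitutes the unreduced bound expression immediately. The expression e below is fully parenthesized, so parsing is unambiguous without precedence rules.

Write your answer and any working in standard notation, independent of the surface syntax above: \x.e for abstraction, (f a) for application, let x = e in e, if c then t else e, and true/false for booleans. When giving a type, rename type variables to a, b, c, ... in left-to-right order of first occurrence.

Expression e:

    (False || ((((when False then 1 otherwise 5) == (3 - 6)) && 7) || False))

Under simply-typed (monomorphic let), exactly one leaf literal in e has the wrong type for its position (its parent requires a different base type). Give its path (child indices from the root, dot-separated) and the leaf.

Answer: 1.0.1 : 7

Trace:
  unify Bool ~ Bool
  unify Bool ~ Bool
  unify Int ~ Int
  unify Int ~ Int
  unify Int ~ Int
  unify Int ~ Int
  unify Int ~ Int
  unify Bool ~ Bool
  unify Int ~ Bool
  FAIL: mismatch Int ~ Bool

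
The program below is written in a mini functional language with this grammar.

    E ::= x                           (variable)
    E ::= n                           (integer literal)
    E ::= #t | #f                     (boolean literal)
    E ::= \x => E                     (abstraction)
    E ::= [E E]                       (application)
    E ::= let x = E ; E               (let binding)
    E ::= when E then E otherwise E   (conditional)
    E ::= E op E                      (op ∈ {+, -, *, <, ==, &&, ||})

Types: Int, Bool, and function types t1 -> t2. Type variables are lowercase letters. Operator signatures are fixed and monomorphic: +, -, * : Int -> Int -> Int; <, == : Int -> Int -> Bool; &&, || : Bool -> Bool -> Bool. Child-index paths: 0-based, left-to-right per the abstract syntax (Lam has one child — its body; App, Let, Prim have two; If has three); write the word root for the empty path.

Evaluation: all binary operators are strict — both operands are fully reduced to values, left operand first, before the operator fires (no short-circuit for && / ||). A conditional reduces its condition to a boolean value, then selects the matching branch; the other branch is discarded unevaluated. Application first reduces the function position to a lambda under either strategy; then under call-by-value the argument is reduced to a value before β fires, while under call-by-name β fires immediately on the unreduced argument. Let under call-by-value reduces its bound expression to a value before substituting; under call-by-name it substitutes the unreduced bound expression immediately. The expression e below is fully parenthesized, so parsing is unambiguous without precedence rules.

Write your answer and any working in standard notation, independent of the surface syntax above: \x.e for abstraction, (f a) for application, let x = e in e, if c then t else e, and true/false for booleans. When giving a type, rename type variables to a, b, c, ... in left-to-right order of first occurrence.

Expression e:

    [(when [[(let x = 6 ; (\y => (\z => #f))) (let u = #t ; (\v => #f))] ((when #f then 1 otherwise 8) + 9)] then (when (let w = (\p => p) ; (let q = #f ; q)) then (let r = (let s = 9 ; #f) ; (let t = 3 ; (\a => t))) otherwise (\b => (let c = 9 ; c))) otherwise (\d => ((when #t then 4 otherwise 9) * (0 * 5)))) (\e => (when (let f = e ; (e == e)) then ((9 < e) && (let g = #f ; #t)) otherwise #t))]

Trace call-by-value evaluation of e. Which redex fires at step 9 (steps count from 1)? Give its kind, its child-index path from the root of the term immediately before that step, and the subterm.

Answer: if at 0 : (if true then 4 else 9)

Derivation:
step 0: ((if (((let x = 6 in (\y.(\z.false))) (let u = true in (\v.false))) ((if false then 1 else 8) + 9)) then (if (let w = (\p.p) in (let q = false in q)) then (let r = (let s = 9 in false) in (let t = 3 in (\a.t))) else (\b.(let c = 9 in c))) else (\d.((if true then 4 else 9) * (0 * 5)))) (\e.(if (let f = e in (e == e)) then ((9 < e) && (let g = false in true)) else true)))
step 1: [let@0.0.0.0] ((if (((\y.(\z.false)) (let u = true in (\v.false))) ((if false then 1 else 8) + 9)) then (if (let w = (\p.p) in (let q = false in q)) then (let r = (let s = 9 in false) in (let t = 3 in (\a.t))) else (\b.(let c = 9 in c))) else (\d.((if true then 4 else 9) * (0 * 5)))) (\e.(if (let f = e in (e == e)) then ((9 < e) && (let g = false in true)) else true)))
step 2: [let@0.0.0.1] ((if (((\y.(\z.false)) (\v.false)) ((if false then 1 else 8) + 9)) then (if (let w = (\p.p) in (let q = false in q)) then (let r = (let s = 9 in false) in (let t = 3 in (\a.t))) else (\b.(let c = 9 in c))) else (\d.((if true then 4 else 9) * (0 * 5)))) (\e.(if (let f = e in (e == e)) then ((9 < e) && (let g = false in true)) else true)))
step 3: [beta@0.0.0] ((if ((\z.false) ((if false then 1 else 8) + 9)) then (if (let w = (\p.p) in (let q = false in q)) then (let r = (let s = 9 in false) in (let t = 3 in (\a.t))) else (\b.(let c = 9 in c))) else (\d.((if true then 4 else 9) * (0 * 5)))) (\e.(if (let f = e in (e == e)) then ((9 < e) && (let g = false in true)) else true)))
step 4: [if@0.0.1.0] ((if ((\z.false) (8 + 9)) then (if (let w = (\p.p) in (let q = false in q)) then (let r = (let s = 9 in false) in (let t = 3 in (\a.t))) else (\b.(let c = 9 in c))) else (\d.((if true then 4 else 9) * (0 * 5)))) (\e.(if (let f = e in (e == e)) then ((9 < e) && (let g = false in true)) else true)))
step 5: [delta@0.0.1] ((if ((\z.false) 17) then (if (let w = (\p.p) in (let q = false in q)) then (let r = (let s = 9 in false) in (let t = 3 in (\a.t))) else (\b.(let c = 9 in c))) else (\d.((if true then 4 else 9) * (0 * 5)))) (\e.(if (let f = e in (e == e)) then ((9 < e) && (let g = false in true)) else true)))
step 6: [beta@0.0] ((if false then (if (let w = (\p.p) in (let q = false in q)) then (let r = (let s = 9 in false) in (let t = 3 in (\a.t))) else (\b.(let c = 9 in c))) else (\d.((if true then 4 else 9) * (0 * 5)))) (\e.(if (let f = e in (e == e)) then ((9 < e) && (let g = false in true)) else true)))
step 7: [if@0] ((\d.((if true then 4 else 9) * (0 * 5))) (\e.(if (let f = e in (e == e)) then ((9 < e) && (let g = false in true)) else true)))
step 8: [beta@root] ((if true then 4 else 9) * (0 * 5))
step 9: [if@0] (4 * (0 * 5))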